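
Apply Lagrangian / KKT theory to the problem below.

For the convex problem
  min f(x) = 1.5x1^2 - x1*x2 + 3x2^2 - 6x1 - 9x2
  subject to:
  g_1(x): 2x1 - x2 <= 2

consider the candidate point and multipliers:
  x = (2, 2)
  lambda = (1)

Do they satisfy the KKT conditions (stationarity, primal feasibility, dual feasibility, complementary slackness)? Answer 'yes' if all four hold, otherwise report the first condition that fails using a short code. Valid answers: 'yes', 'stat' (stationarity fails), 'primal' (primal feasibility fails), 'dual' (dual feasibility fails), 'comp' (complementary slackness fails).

Gradient of f: grad f(x) = Q x + c = (-2, 1)
Constraint values g_i(x) = a_i^T x - b_i:
  g_1((2, 2)) = 0
Stationarity residual: grad f(x) + sum_i lambda_i a_i = (0, 0)
  -> stationarity OK
Primal feasibility (all g_i <= 0): OK
Dual feasibility (all lambda_i >= 0): OK
Complementary slackness (lambda_i * g_i(x) = 0 for all i): OK

Verdict: yes, KKT holds.

yes


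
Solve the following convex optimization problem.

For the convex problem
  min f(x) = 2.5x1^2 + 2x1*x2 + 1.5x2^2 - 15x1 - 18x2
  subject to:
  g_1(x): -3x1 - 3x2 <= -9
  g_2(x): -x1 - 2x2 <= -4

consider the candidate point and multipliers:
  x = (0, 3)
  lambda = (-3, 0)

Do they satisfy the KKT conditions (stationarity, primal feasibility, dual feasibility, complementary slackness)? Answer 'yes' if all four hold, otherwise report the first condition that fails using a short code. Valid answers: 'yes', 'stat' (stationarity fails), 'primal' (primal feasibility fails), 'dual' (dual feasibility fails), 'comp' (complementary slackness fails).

Gradient of f: grad f(x) = Q x + c = (-9, -9)
Constraint values g_i(x) = a_i^T x - b_i:
  g_1((0, 3)) = 0
  g_2((0, 3)) = -2
Stationarity residual: grad f(x) + sum_i lambda_i a_i = (0, 0)
  -> stationarity OK
Primal feasibility (all g_i <= 0): OK
Dual feasibility (all lambda_i >= 0): FAILS
Complementary slackness (lambda_i * g_i(x) = 0 for all i): OK

Verdict: the first failing condition is dual_feasibility -> dual.

dual


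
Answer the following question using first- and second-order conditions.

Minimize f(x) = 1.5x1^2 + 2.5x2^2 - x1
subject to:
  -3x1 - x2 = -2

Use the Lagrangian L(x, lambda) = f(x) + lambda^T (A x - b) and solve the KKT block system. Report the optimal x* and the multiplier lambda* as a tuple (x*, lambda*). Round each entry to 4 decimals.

Form the Lagrangian:
  L(x, lambda) = (1/2) x^T Q x + c^T x + lambda^T (A x - b)
Stationarity (grad_x L = 0): Q x + c + A^T lambda = 0.
Primal feasibility: A x = b.

This gives the KKT block system:
  [ Q   A^T ] [ x     ]   [-c ]
  [ A    0  ] [ lambda ] = [ b ]

Solving the linear system:
  x*      = (0.6458, 0.0625)
  lambda* = (0.3125)
  f(x*)   = -0.0104

x* = (0.6458, 0.0625), lambda* = (0.3125)


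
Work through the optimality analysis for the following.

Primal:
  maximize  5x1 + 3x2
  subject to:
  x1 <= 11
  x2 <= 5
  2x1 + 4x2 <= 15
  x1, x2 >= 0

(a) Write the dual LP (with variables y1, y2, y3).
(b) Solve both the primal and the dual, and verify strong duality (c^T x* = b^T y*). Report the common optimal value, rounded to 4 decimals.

The standard primal-dual pair for 'max c^T x s.t. A x <= b, x >= 0' is:
  Dual:  min b^T y  s.t.  A^T y >= c,  y >= 0.

So the dual LP is:
  minimize  11y1 + 5y2 + 15y3
  subject to:
    y1 + 2y3 >= 5
    y2 + 4y3 >= 3
    y1, y2, y3 >= 0

Solving the primal: x* = (7.5, 0).
  primal value c^T x* = 37.5.
Solving the dual: y* = (0, 0, 2.5).
  dual value b^T y* = 37.5.
Strong duality: c^T x* = b^T y*. Confirmed.

37.5


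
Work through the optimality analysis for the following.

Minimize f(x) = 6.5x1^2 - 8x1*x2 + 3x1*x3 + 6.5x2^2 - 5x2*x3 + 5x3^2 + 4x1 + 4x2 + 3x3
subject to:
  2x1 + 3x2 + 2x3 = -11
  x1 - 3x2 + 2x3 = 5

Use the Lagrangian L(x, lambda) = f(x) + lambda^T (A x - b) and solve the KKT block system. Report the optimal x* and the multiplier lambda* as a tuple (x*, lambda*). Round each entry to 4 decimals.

Form the Lagrangian:
  L(x, lambda) = (1/2) x^T Q x + c^T x + lambda^T (A x - b)
Stationarity (grad_x L = 0): Q x + c + A^T lambda = 0.
Primal feasibility: A x = b.

This gives the KKT block system:
  [ Q   A^T ] [ x     ]   [-c ]
  [ A    0  ] [ lambda ] = [ b ]

Solving the linear system:
  x*      = (-1.49, -2.4183, -0.3825)
  lambda* = (0.5686, -3.9668)
  f(x*)   = 4.6537

x* = (-1.49, -2.4183, -0.3825), lambda* = (0.5686, -3.9668)


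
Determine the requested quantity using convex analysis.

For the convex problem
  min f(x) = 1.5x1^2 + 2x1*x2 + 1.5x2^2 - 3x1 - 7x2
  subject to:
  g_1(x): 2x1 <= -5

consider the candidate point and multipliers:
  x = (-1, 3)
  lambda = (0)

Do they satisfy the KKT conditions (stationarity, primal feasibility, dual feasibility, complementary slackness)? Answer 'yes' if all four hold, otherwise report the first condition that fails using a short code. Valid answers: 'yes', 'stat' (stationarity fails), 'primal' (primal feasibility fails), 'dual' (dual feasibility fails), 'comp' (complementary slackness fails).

Gradient of f: grad f(x) = Q x + c = (0, 0)
Constraint values g_i(x) = a_i^T x - b_i:
  g_1((-1, 3)) = 3
Stationarity residual: grad f(x) + sum_i lambda_i a_i = (0, 0)
  -> stationarity OK
Primal feasibility (all g_i <= 0): FAILS
Dual feasibility (all lambda_i >= 0): OK
Complementary slackness (lambda_i * g_i(x) = 0 for all i): OK

Verdict: the first failing condition is primal_feasibility -> primal.

primal


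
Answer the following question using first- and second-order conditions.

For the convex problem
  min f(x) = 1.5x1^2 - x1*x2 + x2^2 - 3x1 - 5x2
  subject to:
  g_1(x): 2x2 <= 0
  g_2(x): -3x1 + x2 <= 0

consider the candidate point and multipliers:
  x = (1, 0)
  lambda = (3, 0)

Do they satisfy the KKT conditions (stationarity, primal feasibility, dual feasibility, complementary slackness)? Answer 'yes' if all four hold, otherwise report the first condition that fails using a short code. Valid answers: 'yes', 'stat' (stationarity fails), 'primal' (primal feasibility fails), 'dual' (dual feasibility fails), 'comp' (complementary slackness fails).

Gradient of f: grad f(x) = Q x + c = (0, -6)
Constraint values g_i(x) = a_i^T x - b_i:
  g_1((1, 0)) = 0
  g_2((1, 0)) = -3
Stationarity residual: grad f(x) + sum_i lambda_i a_i = (0, 0)
  -> stationarity OK
Primal feasibility (all g_i <= 0): OK
Dual feasibility (all lambda_i >= 0): OK
Complementary slackness (lambda_i * g_i(x) = 0 for all i): OK

Verdict: yes, KKT holds.

yes


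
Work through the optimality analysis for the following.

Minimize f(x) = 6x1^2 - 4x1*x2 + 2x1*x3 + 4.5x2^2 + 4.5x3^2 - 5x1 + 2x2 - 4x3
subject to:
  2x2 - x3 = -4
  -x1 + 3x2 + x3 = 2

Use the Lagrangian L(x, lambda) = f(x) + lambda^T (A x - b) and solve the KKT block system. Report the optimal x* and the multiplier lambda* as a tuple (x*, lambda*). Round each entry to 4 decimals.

Form the Lagrangian:
  L(x, lambda) = (1/2) x^T Q x + c^T x + lambda^T (A x - b)
Stationarity (grad_x L = 0): Q x + c + A^T lambda = 0.
Primal feasibility: A x = b.

This gives the KKT block system:
  [ Q   A^T ] [ x     ]   [-c ]
  [ A    0  ] [ lambda ] = [ b ]

Solving the linear system:
  x*      = (-0.913, -0.5826, 2.8348)
  lambda* = (11.7304, -7.9565)
  f(x*)   = 27.4478

x* = (-0.913, -0.5826, 2.8348), lambda* = (11.7304, -7.9565)


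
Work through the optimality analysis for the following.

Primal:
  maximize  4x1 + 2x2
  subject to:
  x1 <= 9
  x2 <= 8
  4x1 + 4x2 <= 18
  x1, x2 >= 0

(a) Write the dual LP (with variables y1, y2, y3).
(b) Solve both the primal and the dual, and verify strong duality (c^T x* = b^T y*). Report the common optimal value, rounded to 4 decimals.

The standard primal-dual pair for 'max c^T x s.t. A x <= b, x >= 0' is:
  Dual:  min b^T y  s.t.  A^T y >= c,  y >= 0.

So the dual LP is:
  minimize  9y1 + 8y2 + 18y3
  subject to:
    y1 + 4y3 >= 4
    y2 + 4y3 >= 2
    y1, y2, y3 >= 0

Solving the primal: x* = (4.5, 0).
  primal value c^T x* = 18.
Solving the dual: y* = (0, 0, 1).
  dual value b^T y* = 18.
Strong duality: c^T x* = b^T y*. Confirmed.

18


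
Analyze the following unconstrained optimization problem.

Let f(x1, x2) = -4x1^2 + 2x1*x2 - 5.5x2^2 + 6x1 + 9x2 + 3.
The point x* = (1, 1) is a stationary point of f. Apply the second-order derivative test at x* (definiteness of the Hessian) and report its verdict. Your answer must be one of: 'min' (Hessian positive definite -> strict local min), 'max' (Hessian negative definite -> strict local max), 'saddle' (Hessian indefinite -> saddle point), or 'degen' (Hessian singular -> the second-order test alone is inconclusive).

Compute the Hessian H = grad^2 f:
  H = [[-8, 2], [2, -11]]
Verify stationarity: grad f(x*) = H x* + g = (0, 0).
Eigenvalues of H: -12, -7.
Both eigenvalues < 0, so H is negative definite -> x* is a strict local max.

max


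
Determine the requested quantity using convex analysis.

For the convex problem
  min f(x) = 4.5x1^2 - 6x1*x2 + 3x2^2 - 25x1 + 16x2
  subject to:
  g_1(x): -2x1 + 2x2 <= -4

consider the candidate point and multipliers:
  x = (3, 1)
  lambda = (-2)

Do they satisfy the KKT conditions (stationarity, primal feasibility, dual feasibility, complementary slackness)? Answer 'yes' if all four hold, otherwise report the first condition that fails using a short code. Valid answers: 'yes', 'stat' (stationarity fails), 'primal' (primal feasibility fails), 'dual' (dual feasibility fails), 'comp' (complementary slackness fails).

Gradient of f: grad f(x) = Q x + c = (-4, 4)
Constraint values g_i(x) = a_i^T x - b_i:
  g_1((3, 1)) = 0
Stationarity residual: grad f(x) + sum_i lambda_i a_i = (0, 0)
  -> stationarity OK
Primal feasibility (all g_i <= 0): OK
Dual feasibility (all lambda_i >= 0): FAILS
Complementary slackness (lambda_i * g_i(x) = 0 for all i): OK

Verdict: the first failing condition is dual_feasibility -> dual.

dual


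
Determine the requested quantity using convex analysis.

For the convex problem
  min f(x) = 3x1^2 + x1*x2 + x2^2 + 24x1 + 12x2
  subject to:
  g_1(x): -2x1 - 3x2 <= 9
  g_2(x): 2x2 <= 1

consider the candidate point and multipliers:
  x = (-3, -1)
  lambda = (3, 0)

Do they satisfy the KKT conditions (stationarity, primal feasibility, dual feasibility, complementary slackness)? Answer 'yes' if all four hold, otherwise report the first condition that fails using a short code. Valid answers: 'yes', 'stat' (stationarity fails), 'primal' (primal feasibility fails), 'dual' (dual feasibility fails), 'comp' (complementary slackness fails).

Gradient of f: grad f(x) = Q x + c = (5, 7)
Constraint values g_i(x) = a_i^T x - b_i:
  g_1((-3, -1)) = 0
  g_2((-3, -1)) = -3
Stationarity residual: grad f(x) + sum_i lambda_i a_i = (-1, -2)
  -> stationarity FAILS
Primal feasibility (all g_i <= 0): OK
Dual feasibility (all lambda_i >= 0): OK
Complementary slackness (lambda_i * g_i(x) = 0 for all i): OK

Verdict: the first failing condition is stationarity -> stat.

stat


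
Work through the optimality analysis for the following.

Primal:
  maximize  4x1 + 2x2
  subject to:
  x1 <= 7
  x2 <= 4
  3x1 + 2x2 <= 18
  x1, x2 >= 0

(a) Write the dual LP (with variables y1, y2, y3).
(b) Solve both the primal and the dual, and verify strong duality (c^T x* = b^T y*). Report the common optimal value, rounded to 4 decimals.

The standard primal-dual pair for 'max c^T x s.t. A x <= b, x >= 0' is:
  Dual:  min b^T y  s.t.  A^T y >= c,  y >= 0.

So the dual LP is:
  minimize  7y1 + 4y2 + 18y3
  subject to:
    y1 + 3y3 >= 4
    y2 + 2y3 >= 2
    y1, y2, y3 >= 0

Solving the primal: x* = (6, 0).
  primal value c^T x* = 24.
Solving the dual: y* = (0, 0, 1.3333).
  dual value b^T y* = 24.
Strong duality: c^T x* = b^T y*. Confirmed.

24


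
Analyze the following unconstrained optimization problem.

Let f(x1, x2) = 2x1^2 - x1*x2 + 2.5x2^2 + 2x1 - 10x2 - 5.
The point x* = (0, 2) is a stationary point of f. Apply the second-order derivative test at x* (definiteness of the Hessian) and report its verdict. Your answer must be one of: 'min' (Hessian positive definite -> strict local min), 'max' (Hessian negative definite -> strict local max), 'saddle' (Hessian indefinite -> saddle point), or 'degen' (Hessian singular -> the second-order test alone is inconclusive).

Compute the Hessian H = grad^2 f:
  H = [[4, -1], [-1, 5]]
Verify stationarity: grad f(x*) = H x* + g = (0, 0).
Eigenvalues of H: 3.382, 5.618.
Both eigenvalues > 0, so H is positive definite -> x* is a strict local min.

min


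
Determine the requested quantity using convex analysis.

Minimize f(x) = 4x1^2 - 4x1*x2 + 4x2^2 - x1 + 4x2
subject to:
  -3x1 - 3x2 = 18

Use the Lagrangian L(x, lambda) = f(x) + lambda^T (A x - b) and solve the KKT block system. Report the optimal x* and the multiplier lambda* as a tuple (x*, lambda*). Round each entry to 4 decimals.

Form the Lagrangian:
  L(x, lambda) = (1/2) x^T Q x + c^T x + lambda^T (A x - b)
Stationarity (grad_x L = 0): Q x + c + A^T lambda = 0.
Primal feasibility: A x = b.

This gives the KKT block system:
  [ Q   A^T ] [ x     ]   [-c ]
  [ A    0  ] [ lambda ] = [ b ]

Solving the linear system:
  x*      = (-2.7917, -3.2083)
  lambda* = (-3.5)
  f(x*)   = 26.4792

x* = (-2.7917, -3.2083), lambda* = (-3.5)


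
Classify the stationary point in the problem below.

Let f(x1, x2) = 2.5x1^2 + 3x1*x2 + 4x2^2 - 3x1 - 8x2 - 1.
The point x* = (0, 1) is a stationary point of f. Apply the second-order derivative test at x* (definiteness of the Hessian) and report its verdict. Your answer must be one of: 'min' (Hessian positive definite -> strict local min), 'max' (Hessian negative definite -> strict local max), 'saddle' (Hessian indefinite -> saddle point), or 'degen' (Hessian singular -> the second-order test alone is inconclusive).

Compute the Hessian H = grad^2 f:
  H = [[5, 3], [3, 8]]
Verify stationarity: grad f(x*) = H x* + g = (0, 0).
Eigenvalues of H: 3.1459, 9.8541.
Both eigenvalues > 0, so H is positive definite -> x* is a strict local min.

min


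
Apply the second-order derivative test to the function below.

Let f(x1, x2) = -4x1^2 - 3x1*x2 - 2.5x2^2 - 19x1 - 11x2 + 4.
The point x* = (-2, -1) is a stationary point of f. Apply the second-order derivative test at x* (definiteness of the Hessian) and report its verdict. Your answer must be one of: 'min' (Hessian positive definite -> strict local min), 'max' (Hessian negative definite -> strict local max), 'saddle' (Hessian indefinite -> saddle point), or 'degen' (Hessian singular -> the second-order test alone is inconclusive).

Compute the Hessian H = grad^2 f:
  H = [[-8, -3], [-3, -5]]
Verify stationarity: grad f(x*) = H x* + g = (0, 0).
Eigenvalues of H: -9.8541, -3.1459.
Both eigenvalues < 0, so H is negative definite -> x* is a strict local max.

max


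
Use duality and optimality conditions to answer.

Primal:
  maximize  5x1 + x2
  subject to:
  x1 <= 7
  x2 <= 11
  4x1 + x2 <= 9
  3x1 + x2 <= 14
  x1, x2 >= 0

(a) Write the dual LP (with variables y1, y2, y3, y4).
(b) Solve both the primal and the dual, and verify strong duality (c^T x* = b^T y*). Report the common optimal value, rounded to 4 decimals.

The standard primal-dual pair for 'max c^T x s.t. A x <= b, x >= 0' is:
  Dual:  min b^T y  s.t.  A^T y >= c,  y >= 0.

So the dual LP is:
  minimize  7y1 + 11y2 + 9y3 + 14y4
  subject to:
    y1 + 4y3 + 3y4 >= 5
    y2 + y3 + y4 >= 1
    y1, y2, y3, y4 >= 0

Solving the primal: x* = (2.25, 0).
  primal value c^T x* = 11.25.
Solving the dual: y* = (0, 0, 1.25, 0).
  dual value b^T y* = 11.25.
Strong duality: c^T x* = b^T y*. Confirmed.

11.25


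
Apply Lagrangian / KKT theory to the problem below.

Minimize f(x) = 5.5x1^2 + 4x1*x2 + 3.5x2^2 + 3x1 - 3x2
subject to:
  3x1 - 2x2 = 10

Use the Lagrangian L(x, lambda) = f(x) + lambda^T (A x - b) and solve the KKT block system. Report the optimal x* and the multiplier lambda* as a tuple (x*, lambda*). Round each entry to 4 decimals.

Form the Lagrangian:
  L(x, lambda) = (1/2) x^T Q x + c^T x + lambda^T (A x - b)
Stationarity (grad_x L = 0): Q x + c + A^T lambda = 0.
Primal feasibility: A x = b.

This gives the KKT block system:
  [ Q   A^T ] [ x     ]   [-c ]
  [ A    0  ] [ lambda ] = [ b ]

Solving the linear system:
  x*      = (1.9097, -2.1355)
  lambda* = (-5.1548)
  f(x*)   = 31.8419

x* = (1.9097, -2.1355), lambda* = (-5.1548)


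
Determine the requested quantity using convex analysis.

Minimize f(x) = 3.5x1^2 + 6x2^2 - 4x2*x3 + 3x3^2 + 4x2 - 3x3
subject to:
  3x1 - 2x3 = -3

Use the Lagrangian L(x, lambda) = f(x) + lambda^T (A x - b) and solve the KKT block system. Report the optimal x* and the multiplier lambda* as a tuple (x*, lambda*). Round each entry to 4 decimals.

Form the Lagrangian:
  L(x, lambda) = (1/2) x^T Q x + c^T x + lambda^T (A x - b)
Stationarity (grad_x L = 0): Q x + c + A^T lambda = 0.
Primal feasibility: A x = b.

This gives the KKT block system:
  [ Q   A^T ] [ x     ]   [-c ]
  [ A    0  ] [ lambda ] = [ b ]

Solving the linear system:
  x*      = (-0.4571, -0.0619, 0.8143)
  lambda* = (1.0667)
  f(x*)   = 0.2548

x* = (-0.4571, -0.0619, 0.8143), lambda* = (1.0667)


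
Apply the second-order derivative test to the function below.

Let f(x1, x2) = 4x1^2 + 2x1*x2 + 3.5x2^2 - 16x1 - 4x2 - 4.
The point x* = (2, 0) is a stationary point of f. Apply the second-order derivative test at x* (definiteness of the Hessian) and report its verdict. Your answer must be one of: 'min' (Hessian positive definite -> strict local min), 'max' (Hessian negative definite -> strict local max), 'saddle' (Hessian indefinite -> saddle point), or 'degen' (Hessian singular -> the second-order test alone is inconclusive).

Compute the Hessian H = grad^2 f:
  H = [[8, 2], [2, 7]]
Verify stationarity: grad f(x*) = H x* + g = (0, 0).
Eigenvalues of H: 5.4384, 9.5616.
Both eigenvalues > 0, so H is positive definite -> x* is a strict local min.

min


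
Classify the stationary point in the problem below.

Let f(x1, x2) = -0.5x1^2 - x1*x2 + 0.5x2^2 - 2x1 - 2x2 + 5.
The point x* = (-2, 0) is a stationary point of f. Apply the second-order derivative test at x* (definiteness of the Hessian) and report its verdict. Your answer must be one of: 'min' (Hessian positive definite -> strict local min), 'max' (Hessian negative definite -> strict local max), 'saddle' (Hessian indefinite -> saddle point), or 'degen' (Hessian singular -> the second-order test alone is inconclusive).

Compute the Hessian H = grad^2 f:
  H = [[-1, -1], [-1, 1]]
Verify stationarity: grad f(x*) = H x* + g = (0, 0).
Eigenvalues of H: -1.4142, 1.4142.
Eigenvalues have mixed signs, so H is indefinite -> x* is a saddle point.

saddle


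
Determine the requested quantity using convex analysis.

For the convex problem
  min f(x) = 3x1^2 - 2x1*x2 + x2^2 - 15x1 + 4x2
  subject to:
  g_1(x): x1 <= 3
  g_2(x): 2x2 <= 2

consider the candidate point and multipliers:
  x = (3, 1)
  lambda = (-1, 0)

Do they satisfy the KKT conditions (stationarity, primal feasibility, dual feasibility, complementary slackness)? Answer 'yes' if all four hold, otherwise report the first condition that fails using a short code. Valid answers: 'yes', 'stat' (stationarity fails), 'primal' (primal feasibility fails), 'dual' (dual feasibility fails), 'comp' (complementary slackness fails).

Gradient of f: grad f(x) = Q x + c = (1, 0)
Constraint values g_i(x) = a_i^T x - b_i:
  g_1((3, 1)) = 0
  g_2((3, 1)) = 0
Stationarity residual: grad f(x) + sum_i lambda_i a_i = (0, 0)
  -> stationarity OK
Primal feasibility (all g_i <= 0): OK
Dual feasibility (all lambda_i >= 0): FAILS
Complementary slackness (lambda_i * g_i(x) = 0 for all i): OK

Verdict: the first failing condition is dual_feasibility -> dual.

dual


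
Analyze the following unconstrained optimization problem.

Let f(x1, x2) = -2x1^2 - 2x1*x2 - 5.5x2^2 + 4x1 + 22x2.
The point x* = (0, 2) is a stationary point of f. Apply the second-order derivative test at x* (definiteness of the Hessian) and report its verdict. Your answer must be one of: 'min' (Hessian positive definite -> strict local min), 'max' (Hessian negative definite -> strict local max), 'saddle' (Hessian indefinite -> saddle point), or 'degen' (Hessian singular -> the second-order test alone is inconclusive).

Compute the Hessian H = grad^2 f:
  H = [[-4, -2], [-2, -11]]
Verify stationarity: grad f(x*) = H x* + g = (0, 0).
Eigenvalues of H: -11.5311, -3.4689.
Both eigenvalues < 0, so H is negative definite -> x* is a strict local max.

max


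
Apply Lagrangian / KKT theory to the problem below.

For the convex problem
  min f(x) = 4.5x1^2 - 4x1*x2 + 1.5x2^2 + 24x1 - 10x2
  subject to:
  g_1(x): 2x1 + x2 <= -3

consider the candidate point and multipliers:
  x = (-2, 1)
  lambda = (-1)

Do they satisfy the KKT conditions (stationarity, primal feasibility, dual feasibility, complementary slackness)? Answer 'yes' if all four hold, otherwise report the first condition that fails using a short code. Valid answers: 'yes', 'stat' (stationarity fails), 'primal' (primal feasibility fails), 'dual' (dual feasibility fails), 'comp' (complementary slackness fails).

Gradient of f: grad f(x) = Q x + c = (2, 1)
Constraint values g_i(x) = a_i^T x - b_i:
  g_1((-2, 1)) = 0
Stationarity residual: grad f(x) + sum_i lambda_i a_i = (0, 0)
  -> stationarity OK
Primal feasibility (all g_i <= 0): OK
Dual feasibility (all lambda_i >= 0): FAILS
Complementary slackness (lambda_i * g_i(x) = 0 for all i): OK

Verdict: the first failing condition is dual_feasibility -> dual.

dual


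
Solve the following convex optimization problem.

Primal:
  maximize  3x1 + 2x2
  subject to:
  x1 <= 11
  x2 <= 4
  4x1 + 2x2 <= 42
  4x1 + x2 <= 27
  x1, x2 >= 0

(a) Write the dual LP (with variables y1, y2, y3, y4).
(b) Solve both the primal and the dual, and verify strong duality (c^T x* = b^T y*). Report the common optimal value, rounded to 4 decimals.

The standard primal-dual pair for 'max c^T x s.t. A x <= b, x >= 0' is:
  Dual:  min b^T y  s.t.  A^T y >= c,  y >= 0.

So the dual LP is:
  minimize  11y1 + 4y2 + 42y3 + 27y4
  subject to:
    y1 + 4y3 + 4y4 >= 3
    y2 + 2y3 + y4 >= 2
    y1, y2, y3, y4 >= 0

Solving the primal: x* = (5.75, 4).
  primal value c^T x* = 25.25.
Solving the dual: y* = (0, 1.25, 0, 0.75).
  dual value b^T y* = 25.25.
Strong duality: c^T x* = b^T y*. Confirmed.

25.25


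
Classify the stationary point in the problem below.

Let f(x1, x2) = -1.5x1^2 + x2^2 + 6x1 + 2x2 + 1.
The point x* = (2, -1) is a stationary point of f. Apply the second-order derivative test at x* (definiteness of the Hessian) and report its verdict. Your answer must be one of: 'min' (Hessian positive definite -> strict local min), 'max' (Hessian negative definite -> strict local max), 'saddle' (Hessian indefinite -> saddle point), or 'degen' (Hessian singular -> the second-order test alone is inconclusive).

Compute the Hessian H = grad^2 f:
  H = [[-3, 0], [0, 2]]
Verify stationarity: grad f(x*) = H x* + g = (0, 0).
Eigenvalues of H: -3, 2.
Eigenvalues have mixed signs, so H is indefinite -> x* is a saddle point.

saddle


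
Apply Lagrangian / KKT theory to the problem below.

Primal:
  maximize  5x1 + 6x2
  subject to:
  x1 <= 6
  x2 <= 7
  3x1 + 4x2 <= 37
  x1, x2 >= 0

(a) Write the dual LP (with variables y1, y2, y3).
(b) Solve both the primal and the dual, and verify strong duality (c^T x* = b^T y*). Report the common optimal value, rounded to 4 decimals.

The standard primal-dual pair for 'max c^T x s.t. A x <= b, x >= 0' is:
  Dual:  min b^T y  s.t.  A^T y >= c,  y >= 0.

So the dual LP is:
  minimize  6y1 + 7y2 + 37y3
  subject to:
    y1 + 3y3 >= 5
    y2 + 4y3 >= 6
    y1, y2, y3 >= 0

Solving the primal: x* = (6, 4.75).
  primal value c^T x* = 58.5.
Solving the dual: y* = (0.5, 0, 1.5).
  dual value b^T y* = 58.5.
Strong duality: c^T x* = b^T y*. Confirmed.

58.5


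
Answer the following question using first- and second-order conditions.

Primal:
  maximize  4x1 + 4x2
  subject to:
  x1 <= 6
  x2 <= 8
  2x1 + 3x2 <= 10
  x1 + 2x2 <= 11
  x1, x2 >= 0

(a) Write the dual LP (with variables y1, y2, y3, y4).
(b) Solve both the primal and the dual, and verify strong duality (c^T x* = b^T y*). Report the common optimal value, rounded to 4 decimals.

The standard primal-dual pair for 'max c^T x s.t. A x <= b, x >= 0' is:
  Dual:  min b^T y  s.t.  A^T y >= c,  y >= 0.

So the dual LP is:
  minimize  6y1 + 8y2 + 10y3 + 11y4
  subject to:
    y1 + 2y3 + y4 >= 4
    y2 + 3y3 + 2y4 >= 4
    y1, y2, y3, y4 >= 0

Solving the primal: x* = (5, 0).
  primal value c^T x* = 20.
Solving the dual: y* = (0, 0, 2, 0).
  dual value b^T y* = 20.
Strong duality: c^T x* = b^T y*. Confirmed.

20


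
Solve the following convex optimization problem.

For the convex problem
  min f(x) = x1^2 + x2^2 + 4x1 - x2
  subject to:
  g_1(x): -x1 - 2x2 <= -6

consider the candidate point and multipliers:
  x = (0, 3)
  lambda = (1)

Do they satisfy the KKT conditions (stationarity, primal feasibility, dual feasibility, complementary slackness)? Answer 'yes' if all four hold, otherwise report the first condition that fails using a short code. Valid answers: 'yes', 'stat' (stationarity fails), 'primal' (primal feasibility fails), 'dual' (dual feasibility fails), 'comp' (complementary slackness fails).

Gradient of f: grad f(x) = Q x + c = (4, 5)
Constraint values g_i(x) = a_i^T x - b_i:
  g_1((0, 3)) = 0
Stationarity residual: grad f(x) + sum_i lambda_i a_i = (3, 3)
  -> stationarity FAILS
Primal feasibility (all g_i <= 0): OK
Dual feasibility (all lambda_i >= 0): OK
Complementary slackness (lambda_i * g_i(x) = 0 for all i): OK

Verdict: the first failing condition is stationarity -> stat.

stat


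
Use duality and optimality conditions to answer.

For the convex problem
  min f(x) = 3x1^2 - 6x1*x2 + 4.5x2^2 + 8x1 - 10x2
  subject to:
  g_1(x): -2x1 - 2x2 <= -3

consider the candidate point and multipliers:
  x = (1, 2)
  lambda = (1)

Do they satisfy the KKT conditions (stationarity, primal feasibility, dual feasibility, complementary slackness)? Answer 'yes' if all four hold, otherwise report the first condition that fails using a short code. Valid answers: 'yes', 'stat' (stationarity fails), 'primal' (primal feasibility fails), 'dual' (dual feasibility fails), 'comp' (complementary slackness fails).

Gradient of f: grad f(x) = Q x + c = (2, 2)
Constraint values g_i(x) = a_i^T x - b_i:
  g_1((1, 2)) = -3
Stationarity residual: grad f(x) + sum_i lambda_i a_i = (0, 0)
  -> stationarity OK
Primal feasibility (all g_i <= 0): OK
Dual feasibility (all lambda_i >= 0): OK
Complementary slackness (lambda_i * g_i(x) = 0 for all i): FAILS

Verdict: the first failing condition is complementary_slackness -> comp.

comp


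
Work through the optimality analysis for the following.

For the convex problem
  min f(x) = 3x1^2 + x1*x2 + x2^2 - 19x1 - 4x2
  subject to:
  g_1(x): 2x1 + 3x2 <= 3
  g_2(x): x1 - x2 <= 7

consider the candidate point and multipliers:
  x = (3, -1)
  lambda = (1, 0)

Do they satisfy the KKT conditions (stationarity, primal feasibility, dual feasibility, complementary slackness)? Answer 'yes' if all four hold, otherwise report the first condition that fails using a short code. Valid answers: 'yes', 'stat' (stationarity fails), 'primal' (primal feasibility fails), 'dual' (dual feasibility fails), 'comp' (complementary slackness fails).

Gradient of f: grad f(x) = Q x + c = (-2, -3)
Constraint values g_i(x) = a_i^T x - b_i:
  g_1((3, -1)) = 0
  g_2((3, -1)) = -3
Stationarity residual: grad f(x) + sum_i lambda_i a_i = (0, 0)
  -> stationarity OK
Primal feasibility (all g_i <= 0): OK
Dual feasibility (all lambda_i >= 0): OK
Complementary slackness (lambda_i * g_i(x) = 0 for all i): OK

Verdict: yes, KKT holds.

yes


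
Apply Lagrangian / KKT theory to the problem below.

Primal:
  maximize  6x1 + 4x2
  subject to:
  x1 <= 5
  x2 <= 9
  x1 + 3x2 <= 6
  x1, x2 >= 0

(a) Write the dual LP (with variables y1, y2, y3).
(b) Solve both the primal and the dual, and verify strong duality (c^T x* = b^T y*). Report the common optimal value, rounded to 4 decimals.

The standard primal-dual pair for 'max c^T x s.t. A x <= b, x >= 0' is:
  Dual:  min b^T y  s.t.  A^T y >= c,  y >= 0.

So the dual LP is:
  minimize  5y1 + 9y2 + 6y3
  subject to:
    y1 + y3 >= 6
    y2 + 3y3 >= 4
    y1, y2, y3 >= 0

Solving the primal: x* = (5, 0.3333).
  primal value c^T x* = 31.3333.
Solving the dual: y* = (4.6667, 0, 1.3333).
  dual value b^T y* = 31.3333.
Strong duality: c^T x* = b^T y*. Confirmed.

31.3333


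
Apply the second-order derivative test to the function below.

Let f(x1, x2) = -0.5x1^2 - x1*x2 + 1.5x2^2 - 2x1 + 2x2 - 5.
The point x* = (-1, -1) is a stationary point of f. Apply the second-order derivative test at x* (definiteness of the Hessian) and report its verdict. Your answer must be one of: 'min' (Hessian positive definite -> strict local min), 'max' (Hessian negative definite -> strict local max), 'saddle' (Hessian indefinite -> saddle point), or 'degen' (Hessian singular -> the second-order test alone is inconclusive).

Compute the Hessian H = grad^2 f:
  H = [[-1, -1], [-1, 3]]
Verify stationarity: grad f(x*) = H x* + g = (0, 0).
Eigenvalues of H: -1.2361, 3.2361.
Eigenvalues have mixed signs, so H is indefinite -> x* is a saddle point.

saddle


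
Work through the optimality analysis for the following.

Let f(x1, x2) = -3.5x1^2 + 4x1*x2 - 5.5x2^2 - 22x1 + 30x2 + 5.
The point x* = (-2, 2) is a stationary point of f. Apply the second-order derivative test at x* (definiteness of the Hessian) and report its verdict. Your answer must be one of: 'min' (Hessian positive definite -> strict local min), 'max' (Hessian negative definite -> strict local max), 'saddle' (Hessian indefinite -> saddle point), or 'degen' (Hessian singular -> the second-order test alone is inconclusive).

Compute the Hessian H = grad^2 f:
  H = [[-7, 4], [4, -11]]
Verify stationarity: grad f(x*) = H x* + g = (0, 0).
Eigenvalues of H: -13.4721, -4.5279.
Both eigenvalues < 0, so H is negative definite -> x* is a strict local max.

max


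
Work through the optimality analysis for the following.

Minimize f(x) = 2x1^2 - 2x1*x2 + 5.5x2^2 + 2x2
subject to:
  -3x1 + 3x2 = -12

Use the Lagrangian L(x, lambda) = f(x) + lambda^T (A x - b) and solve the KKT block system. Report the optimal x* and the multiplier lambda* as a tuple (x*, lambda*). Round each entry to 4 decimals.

Form the Lagrangian:
  L(x, lambda) = (1/2) x^T Q x + c^T x + lambda^T (A x - b)
Stationarity (grad_x L = 0): Q x + c + A^T lambda = 0.
Primal feasibility: A x = b.

This gives the KKT block system:
  [ Q   A^T ] [ x     ]   [-c ]
  [ A    0  ] [ lambda ] = [ b ]

Solving the linear system:
  x*      = (3.0909, -0.9091)
  lambda* = (4.7273)
  f(x*)   = 27.4545

x* = (3.0909, -0.9091), lambda* = (4.7273)


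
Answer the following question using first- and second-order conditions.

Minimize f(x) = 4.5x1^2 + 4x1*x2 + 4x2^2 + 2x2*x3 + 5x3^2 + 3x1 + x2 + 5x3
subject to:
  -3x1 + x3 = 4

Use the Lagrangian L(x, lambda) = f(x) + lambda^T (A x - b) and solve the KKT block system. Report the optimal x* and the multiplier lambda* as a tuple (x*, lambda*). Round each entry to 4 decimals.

Form the Lagrangian:
  L(x, lambda) = (1/2) x^T Q x + c^T x + lambda^T (A x - b)
Stationarity (grad_x L = 0): Q x + c + A^T lambda = 0.
Primal feasibility: A x = b.

This gives the KKT block system:
  [ Q   A^T ] [ x     ]   [-c ]
  [ A    0  ] [ lambda ] = [ b ]

Solving the linear system:
  x*      = (-1.4653, 0.7066, -0.396)
  lambda* = (-2.4538)
  f(x*)   = 2.073

x* = (-1.4653, 0.7066, -0.396), lambda* = (-2.4538)


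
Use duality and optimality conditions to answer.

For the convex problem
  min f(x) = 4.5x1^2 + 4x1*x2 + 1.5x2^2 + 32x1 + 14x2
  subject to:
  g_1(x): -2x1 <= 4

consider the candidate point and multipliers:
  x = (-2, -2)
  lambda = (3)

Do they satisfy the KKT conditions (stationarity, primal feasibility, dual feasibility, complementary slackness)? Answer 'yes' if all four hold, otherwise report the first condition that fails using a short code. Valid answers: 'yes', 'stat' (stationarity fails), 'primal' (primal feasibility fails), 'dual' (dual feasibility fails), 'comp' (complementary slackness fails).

Gradient of f: grad f(x) = Q x + c = (6, 0)
Constraint values g_i(x) = a_i^T x - b_i:
  g_1((-2, -2)) = 0
Stationarity residual: grad f(x) + sum_i lambda_i a_i = (0, 0)
  -> stationarity OK
Primal feasibility (all g_i <= 0): OK
Dual feasibility (all lambda_i >= 0): OK
Complementary slackness (lambda_i * g_i(x) = 0 for all i): OK

Verdict: yes, KKT holds.

yes


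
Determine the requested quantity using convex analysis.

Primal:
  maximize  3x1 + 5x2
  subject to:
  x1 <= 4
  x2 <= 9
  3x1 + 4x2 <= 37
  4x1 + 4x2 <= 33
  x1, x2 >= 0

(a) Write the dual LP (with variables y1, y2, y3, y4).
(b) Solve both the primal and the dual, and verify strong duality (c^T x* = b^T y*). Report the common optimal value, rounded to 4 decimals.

The standard primal-dual pair for 'max c^T x s.t. A x <= b, x >= 0' is:
  Dual:  min b^T y  s.t.  A^T y >= c,  y >= 0.

So the dual LP is:
  minimize  4y1 + 9y2 + 37y3 + 33y4
  subject to:
    y1 + 3y3 + 4y4 >= 3
    y2 + 4y3 + 4y4 >= 5
    y1, y2, y3, y4 >= 0

Solving the primal: x* = (0, 8.25).
  primal value c^T x* = 41.25.
Solving the dual: y* = (0, 0, 0, 1.25).
  dual value b^T y* = 41.25.
Strong duality: c^T x* = b^T y*. Confirmed.

41.25


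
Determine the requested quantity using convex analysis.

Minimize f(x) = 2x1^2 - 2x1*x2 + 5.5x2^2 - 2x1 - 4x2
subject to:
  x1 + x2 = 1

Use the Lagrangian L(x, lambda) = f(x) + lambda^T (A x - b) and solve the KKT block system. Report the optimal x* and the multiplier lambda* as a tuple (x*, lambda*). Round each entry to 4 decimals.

Form the Lagrangian:
  L(x, lambda) = (1/2) x^T Q x + c^T x + lambda^T (A x - b)
Stationarity (grad_x L = 0): Q x + c + A^T lambda = 0.
Primal feasibility: A x = b.

This gives the KKT block system:
  [ Q   A^T ] [ x     ]   [-c ]
  [ A    0  ] [ lambda ] = [ b ]

Solving the linear system:
  x*      = (0.5789, 0.4211)
  lambda* = (0.5263)
  f(x*)   = -1.6842

x* = (0.5789, 0.4211), lambda* = (0.5263)


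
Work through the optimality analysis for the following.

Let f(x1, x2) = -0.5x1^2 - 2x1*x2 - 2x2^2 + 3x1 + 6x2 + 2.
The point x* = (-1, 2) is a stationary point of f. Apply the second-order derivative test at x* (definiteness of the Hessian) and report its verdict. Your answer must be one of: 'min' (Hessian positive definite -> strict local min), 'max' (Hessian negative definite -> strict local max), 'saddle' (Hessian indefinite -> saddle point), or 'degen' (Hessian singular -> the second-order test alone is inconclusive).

Compute the Hessian H = grad^2 f:
  H = [[-1, -2], [-2, -4]]
Verify stationarity: grad f(x*) = H x* + g = (0, 0).
Eigenvalues of H: -5, 0.
H has a zero eigenvalue (singular; negative semidefinite but not definite), so H is neither positive definite, negative definite, nor indefinite. The second-order test alone is inconclusive -> degen.
(Indeed, f is constant along the null direction of H through x*, so x* is not a strict local extremum.)

degen


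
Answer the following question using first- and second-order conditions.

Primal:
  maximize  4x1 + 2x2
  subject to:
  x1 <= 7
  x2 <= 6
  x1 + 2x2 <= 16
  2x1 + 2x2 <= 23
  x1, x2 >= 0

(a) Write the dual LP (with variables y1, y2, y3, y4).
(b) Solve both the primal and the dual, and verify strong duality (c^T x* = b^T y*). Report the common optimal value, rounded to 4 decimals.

The standard primal-dual pair for 'max c^T x s.t. A x <= b, x >= 0' is:
  Dual:  min b^T y  s.t.  A^T y >= c,  y >= 0.

So the dual LP is:
  minimize  7y1 + 6y2 + 16y3 + 23y4
  subject to:
    y1 + y3 + 2y4 >= 4
    y2 + 2y3 + 2y4 >= 2
    y1, y2, y3, y4 >= 0

Solving the primal: x* = (7, 4.5).
  primal value c^T x* = 37.
Solving the dual: y* = (2, 0, 0, 1).
  dual value b^T y* = 37.
Strong duality: c^T x* = b^T y*. Confirmed.

37


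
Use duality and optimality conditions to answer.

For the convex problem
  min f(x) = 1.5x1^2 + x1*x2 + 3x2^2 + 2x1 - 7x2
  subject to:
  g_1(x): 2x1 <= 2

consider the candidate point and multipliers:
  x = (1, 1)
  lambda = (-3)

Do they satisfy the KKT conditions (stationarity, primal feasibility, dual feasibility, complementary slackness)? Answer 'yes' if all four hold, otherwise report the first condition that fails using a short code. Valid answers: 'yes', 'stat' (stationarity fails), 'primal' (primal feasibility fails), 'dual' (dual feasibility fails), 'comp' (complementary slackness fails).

Gradient of f: grad f(x) = Q x + c = (6, 0)
Constraint values g_i(x) = a_i^T x - b_i:
  g_1((1, 1)) = 0
Stationarity residual: grad f(x) + sum_i lambda_i a_i = (0, 0)
  -> stationarity OK
Primal feasibility (all g_i <= 0): OK
Dual feasibility (all lambda_i >= 0): FAILS
Complementary slackness (lambda_i * g_i(x) = 0 for all i): OK

Verdict: the first failing condition is dual_feasibility -> dual.

dual


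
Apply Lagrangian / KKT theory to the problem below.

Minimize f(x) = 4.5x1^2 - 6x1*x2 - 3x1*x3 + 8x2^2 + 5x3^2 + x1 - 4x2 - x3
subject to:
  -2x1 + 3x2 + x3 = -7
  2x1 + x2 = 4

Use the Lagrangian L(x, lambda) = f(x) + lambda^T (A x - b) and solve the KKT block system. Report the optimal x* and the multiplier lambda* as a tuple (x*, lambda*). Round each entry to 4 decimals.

Form the Lagrangian:
  L(x, lambda) = (1/2) x^T Q x + c^T x + lambda^T (A x - b)
Stationarity (grad_x L = 0): Q x + c + A^T lambda = 0.
Primal feasibility: A x = b.

This gives the KKT block system:
  [ Q   A^T ] [ x     ]   [-c ]
  [ A    0  ] [ lambda ] = [ b ]

Solving the linear system:
  x*      = (2.3425, -0.6851, -0.2598)
  lambda* = (10.6255, -2.8607)
  f(x*)   = 45.582

x* = (2.3425, -0.6851, -0.2598), lambda* = (10.6255, -2.8607)


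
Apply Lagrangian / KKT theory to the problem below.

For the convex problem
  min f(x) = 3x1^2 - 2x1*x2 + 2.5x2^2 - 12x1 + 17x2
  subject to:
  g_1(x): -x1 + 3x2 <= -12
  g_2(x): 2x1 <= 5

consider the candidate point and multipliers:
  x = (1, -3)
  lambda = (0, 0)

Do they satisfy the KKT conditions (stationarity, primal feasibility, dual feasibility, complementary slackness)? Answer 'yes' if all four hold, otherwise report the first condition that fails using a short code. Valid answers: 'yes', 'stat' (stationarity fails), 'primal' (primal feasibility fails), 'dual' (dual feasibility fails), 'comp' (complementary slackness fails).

Gradient of f: grad f(x) = Q x + c = (0, 0)
Constraint values g_i(x) = a_i^T x - b_i:
  g_1((1, -3)) = 2
  g_2((1, -3)) = -3
Stationarity residual: grad f(x) + sum_i lambda_i a_i = (0, 0)
  -> stationarity OK
Primal feasibility (all g_i <= 0): FAILS
Dual feasibility (all lambda_i >= 0): OK
Complementary slackness (lambda_i * g_i(x) = 0 for all i): OK

Verdict: the first failing condition is primal_feasibility -> primal.

primal


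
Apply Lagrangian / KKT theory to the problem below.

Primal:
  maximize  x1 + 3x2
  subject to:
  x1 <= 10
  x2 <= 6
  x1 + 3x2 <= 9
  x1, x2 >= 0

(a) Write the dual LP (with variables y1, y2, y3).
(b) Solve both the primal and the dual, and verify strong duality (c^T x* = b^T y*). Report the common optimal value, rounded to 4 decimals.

The standard primal-dual pair for 'max c^T x s.t. A x <= b, x >= 0' is:
  Dual:  min b^T y  s.t.  A^T y >= c,  y >= 0.

So the dual LP is:
  minimize  10y1 + 6y2 + 9y3
  subject to:
    y1 + y3 >= 1
    y2 + 3y3 >= 3
    y1, y2, y3 >= 0

Solving the primal: x* = (9, 0).
  primal value c^T x* = 9.
Solving the dual: y* = (0, 0, 1).
  dual value b^T y* = 9.
Strong duality: c^T x* = b^T y*. Confirmed.

9


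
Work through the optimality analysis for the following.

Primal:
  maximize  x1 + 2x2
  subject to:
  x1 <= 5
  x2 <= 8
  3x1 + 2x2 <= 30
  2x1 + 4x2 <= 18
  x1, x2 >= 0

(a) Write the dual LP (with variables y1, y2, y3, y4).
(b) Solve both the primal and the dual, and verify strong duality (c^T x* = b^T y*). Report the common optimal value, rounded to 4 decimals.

The standard primal-dual pair for 'max c^T x s.t. A x <= b, x >= 0' is:
  Dual:  min b^T y  s.t.  A^T y >= c,  y >= 0.

So the dual LP is:
  minimize  5y1 + 8y2 + 30y3 + 18y4
  subject to:
    y1 + 3y3 + 2y4 >= 1
    y2 + 2y3 + 4y4 >= 2
    y1, y2, y3, y4 >= 0

Solving the primal: x* = (0, 4.5).
  primal value c^T x* = 9.
Solving the dual: y* = (0, 0, 0, 0.5).
  dual value b^T y* = 9.
Strong duality: c^T x* = b^T y*. Confirmed.

9
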